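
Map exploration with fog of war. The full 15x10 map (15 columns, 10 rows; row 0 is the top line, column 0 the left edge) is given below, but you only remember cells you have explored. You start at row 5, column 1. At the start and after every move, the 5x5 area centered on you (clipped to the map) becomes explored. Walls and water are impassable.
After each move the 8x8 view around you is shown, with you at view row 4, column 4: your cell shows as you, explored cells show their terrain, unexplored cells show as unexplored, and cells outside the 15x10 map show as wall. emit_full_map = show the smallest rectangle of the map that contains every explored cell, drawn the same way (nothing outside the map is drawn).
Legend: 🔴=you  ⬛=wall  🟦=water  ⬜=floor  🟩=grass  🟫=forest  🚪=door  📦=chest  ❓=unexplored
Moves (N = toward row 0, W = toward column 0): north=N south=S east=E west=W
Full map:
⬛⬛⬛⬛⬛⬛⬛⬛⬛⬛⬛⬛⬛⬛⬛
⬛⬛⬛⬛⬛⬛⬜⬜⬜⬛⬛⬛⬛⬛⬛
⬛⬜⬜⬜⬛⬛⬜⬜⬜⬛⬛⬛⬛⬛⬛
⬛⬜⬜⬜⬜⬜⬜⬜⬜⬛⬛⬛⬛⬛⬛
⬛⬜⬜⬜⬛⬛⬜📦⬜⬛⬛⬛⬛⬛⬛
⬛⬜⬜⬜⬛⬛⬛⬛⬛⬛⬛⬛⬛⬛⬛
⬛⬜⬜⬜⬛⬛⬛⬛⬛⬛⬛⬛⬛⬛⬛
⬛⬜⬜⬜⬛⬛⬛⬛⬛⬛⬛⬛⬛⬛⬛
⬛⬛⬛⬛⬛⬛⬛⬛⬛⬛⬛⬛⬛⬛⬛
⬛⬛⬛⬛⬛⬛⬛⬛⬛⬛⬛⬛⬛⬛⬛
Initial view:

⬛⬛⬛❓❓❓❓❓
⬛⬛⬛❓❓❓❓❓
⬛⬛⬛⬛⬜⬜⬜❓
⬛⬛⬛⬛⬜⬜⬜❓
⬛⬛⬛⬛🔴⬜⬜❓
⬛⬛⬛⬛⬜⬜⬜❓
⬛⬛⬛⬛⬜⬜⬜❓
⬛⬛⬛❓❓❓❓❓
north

⬛⬛⬛❓❓❓❓❓
⬛⬛⬛❓❓❓❓❓
⬛⬛⬛⬛⬜⬜⬜❓
⬛⬛⬛⬛⬜⬜⬜❓
⬛⬛⬛⬛🔴⬜⬜❓
⬛⬛⬛⬛⬜⬜⬜❓
⬛⬛⬛⬛⬜⬜⬜❓
⬛⬛⬛⬛⬜⬜⬜❓

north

⬛⬛⬛⬛⬛⬛⬛⬛
⬛⬛⬛❓❓❓❓❓
⬛⬛⬛⬛⬛⬛⬛❓
⬛⬛⬛⬛⬜⬜⬜❓
⬛⬛⬛⬛🔴⬜⬜❓
⬛⬛⬛⬛⬜⬜⬜❓
⬛⬛⬛⬛⬜⬜⬜❓
⬛⬛⬛⬛⬜⬜⬜❓

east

⬛⬛⬛⬛⬛⬛⬛⬛
⬛⬛❓❓❓❓❓❓
⬛⬛⬛⬛⬛⬛⬛❓
⬛⬛⬛⬜⬜⬜⬛❓
⬛⬛⬛⬜🔴⬜⬜❓
⬛⬛⬛⬜⬜⬜⬛❓
⬛⬛⬛⬜⬜⬜⬛❓
⬛⬛⬛⬜⬜⬜❓❓

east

⬛⬛⬛⬛⬛⬛⬛⬛
⬛❓❓❓❓❓❓❓
⬛⬛⬛⬛⬛⬛⬛❓
⬛⬛⬜⬜⬜⬛⬛❓
⬛⬛⬜⬜🔴⬜⬜❓
⬛⬛⬜⬜⬜⬛⬛❓
⬛⬛⬜⬜⬜⬛⬛❓
⬛⬛⬜⬜⬜❓❓❓

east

⬛⬛⬛⬛⬛⬛⬛⬛
❓❓❓❓❓❓❓❓
⬛⬛⬛⬛⬛⬛⬜❓
⬛⬜⬜⬜⬛⬛⬜❓
⬛⬜⬜⬜🔴⬜⬜❓
⬛⬜⬜⬜⬛⬛⬜❓
⬛⬜⬜⬜⬛⬛⬛❓
⬛⬜⬜⬜❓❓❓❓

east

⬛⬛⬛⬛⬛⬛⬛⬛
❓❓❓❓❓❓❓❓
⬛⬛⬛⬛⬛⬜⬜❓
⬜⬜⬜⬛⬛⬜⬜❓
⬜⬜⬜⬜🔴⬜⬜❓
⬜⬜⬜⬛⬛⬜📦❓
⬜⬜⬜⬛⬛⬛⬛❓
⬜⬜⬜❓❓❓❓❓

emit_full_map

⬛⬛⬛⬛⬛⬛⬜⬜
⬛⬜⬜⬜⬛⬛⬜⬜
⬛⬜⬜⬜⬜🔴⬜⬜
⬛⬜⬜⬜⬛⬛⬜📦
⬛⬜⬜⬜⬛⬛⬛⬛
⬛⬜⬜⬜❓❓❓❓
⬛⬜⬜⬜❓❓❓❓

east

⬛⬛⬛⬛⬛⬛⬛⬛
❓❓❓❓❓❓❓❓
⬛⬛⬛⬛⬜⬜⬜❓
⬜⬜⬛⬛⬜⬜⬜❓
⬜⬜⬜⬜🔴⬜⬜❓
⬜⬜⬛⬛⬜📦⬜❓
⬜⬜⬛⬛⬛⬛⬛❓
⬜⬜❓❓❓❓❓❓

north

⬛⬛⬛⬛⬛⬛⬛⬛
⬛⬛⬛⬛⬛⬛⬛⬛
❓❓⬛⬛⬛⬛⬛❓
⬛⬛⬛⬛⬜⬜⬜❓
⬜⬜⬛⬛🔴⬜⬜❓
⬜⬜⬜⬜⬜⬜⬜❓
⬜⬜⬛⬛⬜📦⬜❓
⬜⬜⬛⬛⬛⬛⬛❓

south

⬛⬛⬛⬛⬛⬛⬛⬛
❓❓⬛⬛⬛⬛⬛❓
⬛⬛⬛⬛⬜⬜⬜❓
⬜⬜⬛⬛⬜⬜⬜❓
⬜⬜⬜⬜🔴⬜⬜❓
⬜⬜⬛⬛⬜📦⬜❓
⬜⬜⬛⬛⬛⬛⬛❓
⬜⬜❓❓❓❓❓❓

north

⬛⬛⬛⬛⬛⬛⬛⬛
⬛⬛⬛⬛⬛⬛⬛⬛
❓❓⬛⬛⬛⬛⬛❓
⬛⬛⬛⬛⬜⬜⬜❓
⬜⬜⬛⬛🔴⬜⬜❓
⬜⬜⬜⬜⬜⬜⬜❓
⬜⬜⬛⬛⬜📦⬜❓
⬜⬜⬛⬛⬛⬛⬛❓

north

⬛⬛⬛⬛⬛⬛⬛⬛
⬛⬛⬛⬛⬛⬛⬛⬛
⬛⬛⬛⬛⬛⬛⬛⬛
❓❓⬛⬛⬛⬛⬛❓
⬛⬛⬛⬛🔴⬜⬜❓
⬜⬜⬛⬛⬜⬜⬜❓
⬜⬜⬜⬜⬜⬜⬜❓
⬜⬜⬛⬛⬜📦⬜❓

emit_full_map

❓❓❓❓⬛⬛⬛⬛⬛
⬛⬛⬛⬛⬛⬛🔴⬜⬜
⬛⬜⬜⬜⬛⬛⬜⬜⬜
⬛⬜⬜⬜⬜⬜⬜⬜⬜
⬛⬜⬜⬜⬛⬛⬜📦⬜
⬛⬜⬜⬜⬛⬛⬛⬛⬛
⬛⬜⬜⬜❓❓❓❓❓
⬛⬜⬜⬜❓❓❓❓❓


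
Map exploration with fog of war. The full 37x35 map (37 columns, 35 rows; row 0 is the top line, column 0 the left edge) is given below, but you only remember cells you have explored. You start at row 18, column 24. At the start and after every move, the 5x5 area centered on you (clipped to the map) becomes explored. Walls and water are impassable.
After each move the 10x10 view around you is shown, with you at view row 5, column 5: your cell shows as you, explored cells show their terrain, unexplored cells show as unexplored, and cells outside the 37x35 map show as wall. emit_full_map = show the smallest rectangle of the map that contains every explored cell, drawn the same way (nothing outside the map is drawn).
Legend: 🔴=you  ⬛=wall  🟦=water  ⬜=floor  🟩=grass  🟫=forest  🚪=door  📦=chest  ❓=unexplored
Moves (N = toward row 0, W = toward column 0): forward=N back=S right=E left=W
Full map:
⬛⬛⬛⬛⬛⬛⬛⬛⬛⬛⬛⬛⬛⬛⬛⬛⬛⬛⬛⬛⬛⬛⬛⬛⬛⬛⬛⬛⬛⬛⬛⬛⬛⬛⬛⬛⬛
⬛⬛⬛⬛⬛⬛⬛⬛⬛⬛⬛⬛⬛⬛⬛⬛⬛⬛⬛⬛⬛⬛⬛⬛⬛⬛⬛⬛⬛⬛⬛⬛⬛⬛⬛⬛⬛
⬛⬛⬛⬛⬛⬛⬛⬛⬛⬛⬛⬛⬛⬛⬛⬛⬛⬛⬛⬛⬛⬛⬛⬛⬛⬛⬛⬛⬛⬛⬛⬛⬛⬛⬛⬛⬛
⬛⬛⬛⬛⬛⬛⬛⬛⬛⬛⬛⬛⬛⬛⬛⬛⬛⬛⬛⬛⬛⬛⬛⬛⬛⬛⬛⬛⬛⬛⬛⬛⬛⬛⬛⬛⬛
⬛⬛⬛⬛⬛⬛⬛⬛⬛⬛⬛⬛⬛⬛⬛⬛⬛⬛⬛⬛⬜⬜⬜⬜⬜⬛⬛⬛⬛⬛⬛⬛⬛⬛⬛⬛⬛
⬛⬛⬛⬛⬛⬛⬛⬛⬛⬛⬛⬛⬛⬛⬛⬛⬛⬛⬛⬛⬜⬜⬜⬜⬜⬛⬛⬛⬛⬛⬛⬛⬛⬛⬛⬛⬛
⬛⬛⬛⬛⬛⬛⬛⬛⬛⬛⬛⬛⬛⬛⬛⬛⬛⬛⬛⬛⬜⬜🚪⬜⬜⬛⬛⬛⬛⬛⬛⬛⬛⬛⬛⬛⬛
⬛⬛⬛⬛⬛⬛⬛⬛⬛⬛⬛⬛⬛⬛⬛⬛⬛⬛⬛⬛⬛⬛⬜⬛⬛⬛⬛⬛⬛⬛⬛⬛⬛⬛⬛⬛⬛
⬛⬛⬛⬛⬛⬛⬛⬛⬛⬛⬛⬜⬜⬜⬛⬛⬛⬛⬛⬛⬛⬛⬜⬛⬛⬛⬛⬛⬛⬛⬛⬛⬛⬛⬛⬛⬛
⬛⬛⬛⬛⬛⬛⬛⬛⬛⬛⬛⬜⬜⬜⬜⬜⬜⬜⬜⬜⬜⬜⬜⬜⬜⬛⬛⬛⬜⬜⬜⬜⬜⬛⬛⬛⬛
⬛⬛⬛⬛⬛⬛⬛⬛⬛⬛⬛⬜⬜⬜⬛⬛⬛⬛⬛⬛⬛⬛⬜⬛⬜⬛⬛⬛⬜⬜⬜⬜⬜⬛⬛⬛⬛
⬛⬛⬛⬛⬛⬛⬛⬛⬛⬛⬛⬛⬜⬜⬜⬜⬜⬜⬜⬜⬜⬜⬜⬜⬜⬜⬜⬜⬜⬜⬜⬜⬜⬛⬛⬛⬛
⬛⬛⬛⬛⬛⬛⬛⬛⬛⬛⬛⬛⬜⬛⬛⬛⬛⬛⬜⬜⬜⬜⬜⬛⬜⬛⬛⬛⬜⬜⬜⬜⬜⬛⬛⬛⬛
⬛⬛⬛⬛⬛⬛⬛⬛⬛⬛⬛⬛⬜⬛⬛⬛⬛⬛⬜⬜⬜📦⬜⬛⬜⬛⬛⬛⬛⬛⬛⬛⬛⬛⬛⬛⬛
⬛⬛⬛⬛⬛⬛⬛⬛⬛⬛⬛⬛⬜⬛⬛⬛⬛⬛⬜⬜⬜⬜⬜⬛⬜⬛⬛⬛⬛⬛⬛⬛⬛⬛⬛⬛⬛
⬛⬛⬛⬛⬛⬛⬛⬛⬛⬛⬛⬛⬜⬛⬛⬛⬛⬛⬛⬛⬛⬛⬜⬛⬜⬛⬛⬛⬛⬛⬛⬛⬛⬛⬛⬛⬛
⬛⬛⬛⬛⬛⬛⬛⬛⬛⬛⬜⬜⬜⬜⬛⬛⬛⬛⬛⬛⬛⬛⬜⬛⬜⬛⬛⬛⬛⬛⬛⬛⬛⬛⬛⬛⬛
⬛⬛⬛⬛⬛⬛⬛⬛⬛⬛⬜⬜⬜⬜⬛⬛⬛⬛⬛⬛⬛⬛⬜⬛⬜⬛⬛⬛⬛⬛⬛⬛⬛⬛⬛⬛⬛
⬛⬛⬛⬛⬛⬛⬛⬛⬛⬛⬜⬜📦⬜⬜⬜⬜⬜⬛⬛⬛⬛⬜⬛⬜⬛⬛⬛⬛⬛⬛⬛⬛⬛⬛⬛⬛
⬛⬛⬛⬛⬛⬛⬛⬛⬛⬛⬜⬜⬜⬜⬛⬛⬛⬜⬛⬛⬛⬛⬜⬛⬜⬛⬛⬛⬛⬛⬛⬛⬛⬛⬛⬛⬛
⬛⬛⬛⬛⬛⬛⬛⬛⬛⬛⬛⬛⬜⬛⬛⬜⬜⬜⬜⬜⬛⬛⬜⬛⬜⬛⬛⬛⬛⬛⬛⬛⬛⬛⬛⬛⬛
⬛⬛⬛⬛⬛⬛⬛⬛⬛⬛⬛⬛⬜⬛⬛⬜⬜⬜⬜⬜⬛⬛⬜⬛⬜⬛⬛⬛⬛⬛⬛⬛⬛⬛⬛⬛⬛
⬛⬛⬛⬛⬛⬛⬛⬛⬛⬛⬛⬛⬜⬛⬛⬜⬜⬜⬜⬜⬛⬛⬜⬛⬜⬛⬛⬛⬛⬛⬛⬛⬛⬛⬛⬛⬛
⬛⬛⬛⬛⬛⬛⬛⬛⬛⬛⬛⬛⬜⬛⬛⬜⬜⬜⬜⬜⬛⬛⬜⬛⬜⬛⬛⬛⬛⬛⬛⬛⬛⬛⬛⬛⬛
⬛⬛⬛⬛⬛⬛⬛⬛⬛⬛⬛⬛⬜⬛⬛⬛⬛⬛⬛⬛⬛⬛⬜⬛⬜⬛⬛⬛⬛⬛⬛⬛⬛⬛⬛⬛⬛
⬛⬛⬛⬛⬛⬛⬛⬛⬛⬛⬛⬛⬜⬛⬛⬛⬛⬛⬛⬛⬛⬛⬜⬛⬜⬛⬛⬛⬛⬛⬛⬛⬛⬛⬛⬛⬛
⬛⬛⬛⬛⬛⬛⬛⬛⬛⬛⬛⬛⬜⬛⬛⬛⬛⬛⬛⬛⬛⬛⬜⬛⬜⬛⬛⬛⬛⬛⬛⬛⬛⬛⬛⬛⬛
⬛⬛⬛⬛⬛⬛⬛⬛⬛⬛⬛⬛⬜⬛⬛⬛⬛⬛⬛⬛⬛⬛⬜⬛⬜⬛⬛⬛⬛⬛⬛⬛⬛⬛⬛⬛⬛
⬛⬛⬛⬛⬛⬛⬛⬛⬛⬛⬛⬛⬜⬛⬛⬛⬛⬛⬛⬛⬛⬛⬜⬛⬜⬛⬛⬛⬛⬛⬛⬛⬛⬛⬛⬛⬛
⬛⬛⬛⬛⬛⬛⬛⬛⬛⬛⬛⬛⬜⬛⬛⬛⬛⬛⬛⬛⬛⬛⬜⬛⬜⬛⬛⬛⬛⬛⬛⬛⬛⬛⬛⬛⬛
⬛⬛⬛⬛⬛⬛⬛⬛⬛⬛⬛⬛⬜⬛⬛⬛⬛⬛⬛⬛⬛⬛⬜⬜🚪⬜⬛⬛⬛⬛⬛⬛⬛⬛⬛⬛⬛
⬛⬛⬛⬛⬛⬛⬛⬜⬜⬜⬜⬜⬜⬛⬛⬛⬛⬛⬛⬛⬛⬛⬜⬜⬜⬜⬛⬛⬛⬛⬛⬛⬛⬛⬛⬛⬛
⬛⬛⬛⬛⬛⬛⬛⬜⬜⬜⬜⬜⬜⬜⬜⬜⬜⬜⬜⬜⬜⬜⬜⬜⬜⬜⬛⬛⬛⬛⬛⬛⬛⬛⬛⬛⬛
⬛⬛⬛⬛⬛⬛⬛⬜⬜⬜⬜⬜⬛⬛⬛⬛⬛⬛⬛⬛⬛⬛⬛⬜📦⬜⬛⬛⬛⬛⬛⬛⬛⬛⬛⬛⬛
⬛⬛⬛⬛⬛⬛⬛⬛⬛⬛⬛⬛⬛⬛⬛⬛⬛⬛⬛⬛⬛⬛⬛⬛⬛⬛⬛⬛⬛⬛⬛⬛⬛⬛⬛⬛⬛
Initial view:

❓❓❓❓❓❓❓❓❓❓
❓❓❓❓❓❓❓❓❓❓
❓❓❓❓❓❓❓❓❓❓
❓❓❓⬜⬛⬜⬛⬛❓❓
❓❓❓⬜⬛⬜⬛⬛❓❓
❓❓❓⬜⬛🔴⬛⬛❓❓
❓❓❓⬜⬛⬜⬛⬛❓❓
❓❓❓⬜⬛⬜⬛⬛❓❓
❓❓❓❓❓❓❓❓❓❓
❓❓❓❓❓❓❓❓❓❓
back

❓❓❓❓❓❓❓❓❓❓
❓❓❓❓❓❓❓❓❓❓
❓❓❓⬜⬛⬜⬛⬛❓❓
❓❓❓⬜⬛⬜⬛⬛❓❓
❓❓❓⬜⬛⬜⬛⬛❓❓
❓❓❓⬜⬛🔴⬛⬛❓❓
❓❓❓⬜⬛⬜⬛⬛❓❓
❓❓❓⬜⬛⬜⬛⬛❓❓
❓❓❓❓❓❓❓❓❓❓
❓❓❓❓❓❓❓❓❓❓

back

❓❓❓❓❓❓❓❓❓❓
❓❓❓⬜⬛⬜⬛⬛❓❓
❓❓❓⬜⬛⬜⬛⬛❓❓
❓❓❓⬜⬛⬜⬛⬛❓❓
❓❓❓⬜⬛⬜⬛⬛❓❓
❓❓❓⬜⬛🔴⬛⬛❓❓
❓❓❓⬜⬛⬜⬛⬛❓❓
❓❓❓⬜⬛⬜⬛⬛❓❓
❓❓❓❓❓❓❓❓❓❓
❓❓❓❓❓❓❓❓❓❓

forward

❓❓❓❓❓❓❓❓❓❓
❓❓❓❓❓❓❓❓❓❓
❓❓❓⬜⬛⬜⬛⬛❓❓
❓❓❓⬜⬛⬜⬛⬛❓❓
❓❓❓⬜⬛⬜⬛⬛❓❓
❓❓❓⬜⬛🔴⬛⬛❓❓
❓❓❓⬜⬛⬜⬛⬛❓❓
❓❓❓⬜⬛⬜⬛⬛❓❓
❓❓❓⬜⬛⬜⬛⬛❓❓
❓❓❓❓❓❓❓❓❓❓

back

❓❓❓❓❓❓❓❓❓❓
❓❓❓⬜⬛⬜⬛⬛❓❓
❓❓❓⬜⬛⬜⬛⬛❓❓
❓❓❓⬜⬛⬜⬛⬛❓❓
❓❓❓⬜⬛⬜⬛⬛❓❓
❓❓❓⬜⬛🔴⬛⬛❓❓
❓❓❓⬜⬛⬜⬛⬛❓❓
❓❓❓⬜⬛⬜⬛⬛❓❓
❓❓❓❓❓❓❓❓❓❓
❓❓❓❓❓❓❓❓❓❓

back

❓❓❓⬜⬛⬜⬛⬛❓❓
❓❓❓⬜⬛⬜⬛⬛❓❓
❓❓❓⬜⬛⬜⬛⬛❓❓
❓❓❓⬜⬛⬜⬛⬛❓❓
❓❓❓⬜⬛⬜⬛⬛❓❓
❓❓❓⬜⬛🔴⬛⬛❓❓
❓❓❓⬜⬛⬜⬛⬛❓❓
❓❓❓⬜⬛⬜⬛⬛❓❓
❓❓❓❓❓❓❓❓❓❓
❓❓❓❓❓❓❓❓❓❓

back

❓❓❓⬜⬛⬜⬛⬛❓❓
❓❓❓⬜⬛⬜⬛⬛❓❓
❓❓❓⬜⬛⬜⬛⬛❓❓
❓❓❓⬜⬛⬜⬛⬛❓❓
❓❓❓⬜⬛⬜⬛⬛❓❓
❓❓❓⬜⬛🔴⬛⬛❓❓
❓❓❓⬜⬛⬜⬛⬛❓❓
❓❓❓⬜⬛⬜⬛⬛❓❓
❓❓❓❓❓❓❓❓❓❓
❓❓❓❓❓❓❓❓❓❓

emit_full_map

⬜⬛⬜⬛⬛
⬜⬛⬜⬛⬛
⬜⬛⬜⬛⬛
⬜⬛⬜⬛⬛
⬜⬛⬜⬛⬛
⬜⬛⬜⬛⬛
⬜⬛🔴⬛⬛
⬜⬛⬜⬛⬛
⬜⬛⬜⬛⬛

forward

❓❓❓⬜⬛⬜⬛⬛❓❓
❓❓❓⬜⬛⬜⬛⬛❓❓
❓❓❓⬜⬛⬜⬛⬛❓❓
❓❓❓⬜⬛⬜⬛⬛❓❓
❓❓❓⬜⬛⬜⬛⬛❓❓
❓❓❓⬜⬛🔴⬛⬛❓❓
❓❓❓⬜⬛⬜⬛⬛❓❓
❓❓❓⬜⬛⬜⬛⬛❓❓
❓❓❓⬜⬛⬜⬛⬛❓❓
❓❓❓❓❓❓❓❓❓❓

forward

❓❓❓❓❓❓❓❓❓❓
❓❓❓⬜⬛⬜⬛⬛❓❓
❓❓❓⬜⬛⬜⬛⬛❓❓
❓❓❓⬜⬛⬜⬛⬛❓❓
❓❓❓⬜⬛⬜⬛⬛❓❓
❓❓❓⬜⬛🔴⬛⬛❓❓
❓❓❓⬜⬛⬜⬛⬛❓❓
❓❓❓⬜⬛⬜⬛⬛❓❓
❓❓❓⬜⬛⬜⬛⬛❓❓
❓❓❓⬜⬛⬜⬛⬛❓❓

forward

❓❓❓❓❓❓❓❓❓❓
❓❓❓❓❓❓❓❓❓❓
❓❓❓⬜⬛⬜⬛⬛❓❓
❓❓❓⬜⬛⬜⬛⬛❓❓
❓❓❓⬜⬛⬜⬛⬛❓❓
❓❓❓⬜⬛🔴⬛⬛❓❓
❓❓❓⬜⬛⬜⬛⬛❓❓
❓❓❓⬜⬛⬜⬛⬛❓❓
❓❓❓⬜⬛⬜⬛⬛❓❓
❓❓❓⬜⬛⬜⬛⬛❓❓

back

❓❓❓❓❓❓❓❓❓❓
❓❓❓⬜⬛⬜⬛⬛❓❓
❓❓❓⬜⬛⬜⬛⬛❓❓
❓❓❓⬜⬛⬜⬛⬛❓❓
❓❓❓⬜⬛⬜⬛⬛❓❓
❓❓❓⬜⬛🔴⬛⬛❓❓
❓❓❓⬜⬛⬜⬛⬛❓❓
❓❓❓⬜⬛⬜⬛⬛❓❓
❓❓❓⬜⬛⬜⬛⬛❓❓
❓❓❓⬜⬛⬜⬛⬛❓❓

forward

❓❓❓❓❓❓❓❓❓❓
❓❓❓❓❓❓❓❓❓❓
❓❓❓⬜⬛⬜⬛⬛❓❓
❓❓❓⬜⬛⬜⬛⬛❓❓
❓❓❓⬜⬛⬜⬛⬛❓❓
❓❓❓⬜⬛🔴⬛⬛❓❓
❓❓❓⬜⬛⬜⬛⬛❓❓
❓❓❓⬜⬛⬜⬛⬛❓❓
❓❓❓⬜⬛⬜⬛⬛❓❓
❓❓❓⬜⬛⬜⬛⬛❓❓

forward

❓❓❓❓❓❓❓❓❓❓
❓❓❓❓❓❓❓❓❓❓
❓❓❓❓❓❓❓❓❓❓
❓❓❓⬜⬛⬜⬛⬛❓❓
❓❓❓⬜⬛⬜⬛⬛❓❓
❓❓❓⬜⬛🔴⬛⬛❓❓
❓❓❓⬜⬛⬜⬛⬛❓❓
❓❓❓⬜⬛⬜⬛⬛❓❓
❓❓❓⬜⬛⬜⬛⬛❓❓
❓❓❓⬜⬛⬜⬛⬛❓❓


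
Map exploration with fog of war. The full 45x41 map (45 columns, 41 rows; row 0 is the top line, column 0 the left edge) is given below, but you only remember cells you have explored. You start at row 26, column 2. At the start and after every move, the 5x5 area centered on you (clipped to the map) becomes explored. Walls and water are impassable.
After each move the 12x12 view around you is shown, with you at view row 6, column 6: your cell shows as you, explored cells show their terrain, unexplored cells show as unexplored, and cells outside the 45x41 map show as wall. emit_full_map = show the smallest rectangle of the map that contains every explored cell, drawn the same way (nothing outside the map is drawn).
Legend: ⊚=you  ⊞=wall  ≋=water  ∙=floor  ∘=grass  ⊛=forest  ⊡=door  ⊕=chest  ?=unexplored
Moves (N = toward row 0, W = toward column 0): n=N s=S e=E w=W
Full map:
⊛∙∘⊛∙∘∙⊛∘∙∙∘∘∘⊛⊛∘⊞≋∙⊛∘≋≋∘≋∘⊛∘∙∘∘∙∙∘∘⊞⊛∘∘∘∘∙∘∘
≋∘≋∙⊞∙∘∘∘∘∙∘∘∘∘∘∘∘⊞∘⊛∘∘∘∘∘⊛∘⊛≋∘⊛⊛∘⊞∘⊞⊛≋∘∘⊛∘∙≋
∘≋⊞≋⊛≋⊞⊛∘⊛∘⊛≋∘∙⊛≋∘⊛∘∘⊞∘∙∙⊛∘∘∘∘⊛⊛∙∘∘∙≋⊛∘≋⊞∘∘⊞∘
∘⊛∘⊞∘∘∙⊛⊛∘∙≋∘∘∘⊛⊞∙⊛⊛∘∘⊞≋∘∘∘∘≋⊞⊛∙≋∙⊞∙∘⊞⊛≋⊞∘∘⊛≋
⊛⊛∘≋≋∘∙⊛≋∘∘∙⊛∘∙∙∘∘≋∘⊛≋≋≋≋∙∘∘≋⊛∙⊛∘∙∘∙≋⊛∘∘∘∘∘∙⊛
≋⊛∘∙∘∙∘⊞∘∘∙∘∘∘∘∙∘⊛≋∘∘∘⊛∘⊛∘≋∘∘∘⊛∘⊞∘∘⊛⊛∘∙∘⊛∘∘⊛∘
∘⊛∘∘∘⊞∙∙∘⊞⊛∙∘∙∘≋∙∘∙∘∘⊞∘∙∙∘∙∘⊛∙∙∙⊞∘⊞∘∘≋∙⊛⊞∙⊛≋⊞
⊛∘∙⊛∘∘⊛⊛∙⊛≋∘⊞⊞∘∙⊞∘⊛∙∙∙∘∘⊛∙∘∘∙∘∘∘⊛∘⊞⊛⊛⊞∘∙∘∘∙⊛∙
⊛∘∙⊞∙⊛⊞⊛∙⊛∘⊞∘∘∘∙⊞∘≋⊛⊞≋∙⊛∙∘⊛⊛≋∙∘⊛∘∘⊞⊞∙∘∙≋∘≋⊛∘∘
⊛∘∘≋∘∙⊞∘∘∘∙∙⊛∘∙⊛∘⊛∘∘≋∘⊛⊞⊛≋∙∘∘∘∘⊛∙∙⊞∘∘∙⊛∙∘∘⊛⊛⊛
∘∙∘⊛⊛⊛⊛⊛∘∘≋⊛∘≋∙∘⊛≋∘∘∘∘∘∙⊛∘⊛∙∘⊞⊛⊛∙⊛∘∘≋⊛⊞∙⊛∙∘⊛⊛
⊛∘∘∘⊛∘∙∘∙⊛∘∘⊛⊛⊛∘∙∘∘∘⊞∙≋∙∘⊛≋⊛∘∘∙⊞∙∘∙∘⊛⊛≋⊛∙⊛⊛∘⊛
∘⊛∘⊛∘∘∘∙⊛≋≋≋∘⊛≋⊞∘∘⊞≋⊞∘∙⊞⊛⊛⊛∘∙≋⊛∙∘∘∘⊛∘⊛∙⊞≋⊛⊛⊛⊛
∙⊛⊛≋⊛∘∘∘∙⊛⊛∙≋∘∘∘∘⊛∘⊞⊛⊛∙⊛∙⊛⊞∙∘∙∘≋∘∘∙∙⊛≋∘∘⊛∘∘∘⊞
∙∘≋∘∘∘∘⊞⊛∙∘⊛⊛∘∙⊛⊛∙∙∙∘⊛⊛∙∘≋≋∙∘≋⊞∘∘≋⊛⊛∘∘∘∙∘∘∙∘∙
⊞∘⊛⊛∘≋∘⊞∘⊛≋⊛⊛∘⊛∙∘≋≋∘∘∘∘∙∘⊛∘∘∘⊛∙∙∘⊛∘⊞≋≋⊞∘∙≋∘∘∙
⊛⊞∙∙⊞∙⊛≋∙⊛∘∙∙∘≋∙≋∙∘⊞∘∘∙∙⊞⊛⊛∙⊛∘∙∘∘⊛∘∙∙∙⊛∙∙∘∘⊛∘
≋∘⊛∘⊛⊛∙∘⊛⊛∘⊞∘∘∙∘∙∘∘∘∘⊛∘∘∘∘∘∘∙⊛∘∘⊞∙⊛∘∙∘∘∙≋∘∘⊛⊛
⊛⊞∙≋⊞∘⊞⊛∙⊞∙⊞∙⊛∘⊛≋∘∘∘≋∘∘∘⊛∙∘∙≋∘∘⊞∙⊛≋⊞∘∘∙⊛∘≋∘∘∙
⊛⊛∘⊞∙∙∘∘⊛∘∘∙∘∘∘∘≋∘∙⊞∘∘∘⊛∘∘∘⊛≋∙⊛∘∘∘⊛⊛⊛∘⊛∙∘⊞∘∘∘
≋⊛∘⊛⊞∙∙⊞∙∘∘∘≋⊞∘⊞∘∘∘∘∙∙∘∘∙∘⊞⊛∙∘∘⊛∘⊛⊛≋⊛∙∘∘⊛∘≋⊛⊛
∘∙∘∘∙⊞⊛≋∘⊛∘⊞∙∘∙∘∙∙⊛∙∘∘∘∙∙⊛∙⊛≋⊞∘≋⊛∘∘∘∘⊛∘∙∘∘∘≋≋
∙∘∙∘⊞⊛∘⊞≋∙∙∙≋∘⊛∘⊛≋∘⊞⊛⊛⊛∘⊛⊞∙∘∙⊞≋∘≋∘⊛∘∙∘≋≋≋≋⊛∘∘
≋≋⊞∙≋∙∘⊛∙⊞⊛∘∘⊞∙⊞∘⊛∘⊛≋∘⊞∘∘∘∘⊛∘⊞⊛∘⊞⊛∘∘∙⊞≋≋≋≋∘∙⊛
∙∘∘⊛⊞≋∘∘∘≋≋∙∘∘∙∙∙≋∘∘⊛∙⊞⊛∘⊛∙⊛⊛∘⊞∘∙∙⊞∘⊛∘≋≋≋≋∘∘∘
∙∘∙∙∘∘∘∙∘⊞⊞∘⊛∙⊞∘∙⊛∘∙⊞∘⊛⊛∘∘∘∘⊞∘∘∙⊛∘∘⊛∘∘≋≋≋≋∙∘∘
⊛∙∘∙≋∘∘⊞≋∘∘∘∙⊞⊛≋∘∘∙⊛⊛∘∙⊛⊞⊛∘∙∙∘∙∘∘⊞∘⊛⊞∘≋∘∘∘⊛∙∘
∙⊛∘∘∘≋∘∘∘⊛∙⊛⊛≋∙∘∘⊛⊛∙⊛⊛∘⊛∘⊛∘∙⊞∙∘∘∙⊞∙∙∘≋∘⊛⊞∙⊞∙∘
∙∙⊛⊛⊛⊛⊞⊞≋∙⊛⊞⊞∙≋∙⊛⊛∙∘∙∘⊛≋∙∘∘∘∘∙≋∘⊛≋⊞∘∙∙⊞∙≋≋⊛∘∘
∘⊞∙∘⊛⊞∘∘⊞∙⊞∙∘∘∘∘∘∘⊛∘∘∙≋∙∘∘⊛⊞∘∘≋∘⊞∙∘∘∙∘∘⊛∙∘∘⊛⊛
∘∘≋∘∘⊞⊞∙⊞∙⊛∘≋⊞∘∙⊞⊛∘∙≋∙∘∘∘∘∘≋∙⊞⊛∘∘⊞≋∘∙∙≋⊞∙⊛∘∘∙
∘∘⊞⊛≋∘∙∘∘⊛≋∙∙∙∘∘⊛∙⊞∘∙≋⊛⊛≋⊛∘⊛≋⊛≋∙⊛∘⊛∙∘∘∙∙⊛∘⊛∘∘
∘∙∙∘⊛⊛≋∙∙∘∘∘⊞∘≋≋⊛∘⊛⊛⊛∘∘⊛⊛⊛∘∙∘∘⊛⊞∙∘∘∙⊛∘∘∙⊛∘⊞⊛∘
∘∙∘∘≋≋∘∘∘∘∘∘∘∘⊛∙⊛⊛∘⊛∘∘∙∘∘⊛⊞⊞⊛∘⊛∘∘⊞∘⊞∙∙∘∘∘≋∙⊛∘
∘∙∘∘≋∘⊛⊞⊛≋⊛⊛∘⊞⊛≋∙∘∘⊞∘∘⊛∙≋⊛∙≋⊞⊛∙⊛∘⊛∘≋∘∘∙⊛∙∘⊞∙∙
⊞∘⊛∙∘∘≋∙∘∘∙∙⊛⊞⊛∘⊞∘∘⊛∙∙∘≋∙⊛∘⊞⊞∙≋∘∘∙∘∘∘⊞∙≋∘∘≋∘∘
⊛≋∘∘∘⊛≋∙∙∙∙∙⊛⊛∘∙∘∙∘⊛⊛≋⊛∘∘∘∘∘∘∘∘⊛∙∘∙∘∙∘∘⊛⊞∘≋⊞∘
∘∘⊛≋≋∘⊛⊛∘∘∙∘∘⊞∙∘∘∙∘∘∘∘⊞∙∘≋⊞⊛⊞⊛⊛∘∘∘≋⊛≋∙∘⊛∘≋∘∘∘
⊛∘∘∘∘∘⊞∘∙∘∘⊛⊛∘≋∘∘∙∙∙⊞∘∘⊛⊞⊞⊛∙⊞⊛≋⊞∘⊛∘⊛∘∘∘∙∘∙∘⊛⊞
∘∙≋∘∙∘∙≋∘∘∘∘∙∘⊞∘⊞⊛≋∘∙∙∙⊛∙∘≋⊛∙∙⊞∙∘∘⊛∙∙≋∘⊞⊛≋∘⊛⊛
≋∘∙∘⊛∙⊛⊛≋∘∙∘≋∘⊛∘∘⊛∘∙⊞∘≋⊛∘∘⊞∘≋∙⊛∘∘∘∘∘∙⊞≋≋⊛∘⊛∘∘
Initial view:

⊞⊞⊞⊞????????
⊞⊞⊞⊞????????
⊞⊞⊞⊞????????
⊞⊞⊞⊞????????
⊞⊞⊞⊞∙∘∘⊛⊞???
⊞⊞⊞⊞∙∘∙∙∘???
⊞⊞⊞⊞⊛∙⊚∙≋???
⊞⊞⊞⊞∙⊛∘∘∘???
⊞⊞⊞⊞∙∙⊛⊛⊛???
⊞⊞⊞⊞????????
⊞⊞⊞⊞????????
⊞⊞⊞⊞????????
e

⊞⊞⊞?????????
⊞⊞⊞?????????
⊞⊞⊞?????????
⊞⊞⊞?????????
⊞⊞⊞∙∘∘⊛⊞≋???
⊞⊞⊞∙∘∙∙∘∘???
⊞⊞⊞⊛∙∘⊚≋∘???
⊞⊞⊞∙⊛∘∘∘≋???
⊞⊞⊞∙∙⊛⊛⊛⊛???
⊞⊞⊞?????????
⊞⊞⊞?????????
⊞⊞⊞?????????

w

⊞⊞⊞⊞????????
⊞⊞⊞⊞????????
⊞⊞⊞⊞????????
⊞⊞⊞⊞????????
⊞⊞⊞⊞∙∘∘⊛⊞≋??
⊞⊞⊞⊞∙∘∙∙∘∘??
⊞⊞⊞⊞⊛∙⊚∙≋∘??
⊞⊞⊞⊞∙⊛∘∘∘≋??
⊞⊞⊞⊞∙∙⊛⊛⊛⊛??
⊞⊞⊞⊞????????
⊞⊞⊞⊞????????
⊞⊞⊞⊞????????

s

⊞⊞⊞⊞????????
⊞⊞⊞⊞????????
⊞⊞⊞⊞????????
⊞⊞⊞⊞∙∘∘⊛⊞≋??
⊞⊞⊞⊞∙∘∙∙∘∘??
⊞⊞⊞⊞⊛∙∘∙≋∘??
⊞⊞⊞⊞∙⊛⊚∘∘≋??
⊞⊞⊞⊞∙∙⊛⊛⊛⊛??
⊞⊞⊞⊞∘⊞∙∘⊛???
⊞⊞⊞⊞????????
⊞⊞⊞⊞????????
⊞⊞⊞⊞????????

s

⊞⊞⊞⊞????????
⊞⊞⊞⊞????????
⊞⊞⊞⊞∙∘∘⊛⊞≋??
⊞⊞⊞⊞∙∘∙∙∘∘??
⊞⊞⊞⊞⊛∙∘∙≋∘??
⊞⊞⊞⊞∙⊛∘∘∘≋??
⊞⊞⊞⊞∙∙⊚⊛⊛⊛??
⊞⊞⊞⊞∘⊞∙∘⊛???
⊞⊞⊞⊞∘∘≋∘∘???
⊞⊞⊞⊞????????
⊞⊞⊞⊞????????
⊞⊞⊞⊞????????

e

⊞⊞⊞?????????
⊞⊞⊞?????????
⊞⊞⊞∙∘∘⊛⊞≋???
⊞⊞⊞∙∘∙∙∘∘???
⊞⊞⊞⊛∙∘∙≋∘???
⊞⊞⊞∙⊛∘∘∘≋???
⊞⊞⊞∙∙⊛⊚⊛⊛???
⊞⊞⊞∘⊞∙∘⊛⊞???
⊞⊞⊞∘∘≋∘∘⊞???
⊞⊞⊞?????????
⊞⊞⊞?????????
⊞⊞⊞?????????

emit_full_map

∙∘∘⊛⊞≋
∙∘∙∙∘∘
⊛∙∘∙≋∘
∙⊛∘∘∘≋
∙∙⊛⊚⊛⊛
∘⊞∙∘⊛⊞
∘∘≋∘∘⊞

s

⊞⊞⊞?????????
⊞⊞⊞∙∘∘⊛⊞≋???
⊞⊞⊞∙∘∙∙∘∘???
⊞⊞⊞⊛∙∘∙≋∘???
⊞⊞⊞∙⊛∘∘∘≋???
⊞⊞⊞∙∙⊛⊛⊛⊛???
⊞⊞⊞∘⊞∙⊚⊛⊞???
⊞⊞⊞∘∘≋∘∘⊞???
⊞⊞⊞?∘⊞⊛≋∘???
⊞⊞⊞?????????
⊞⊞⊞?????????
⊞⊞⊞?????????

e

⊞⊞??????????
⊞⊞∙∘∘⊛⊞≋????
⊞⊞∙∘∙∙∘∘????
⊞⊞⊛∙∘∙≋∘????
⊞⊞∙⊛∘∘∘≋∘???
⊞⊞∙∙⊛⊛⊛⊛⊞???
⊞⊞∘⊞∙∘⊚⊞∘???
⊞⊞∘∘≋∘∘⊞⊞???
⊞⊞?∘⊞⊛≋∘∙???
⊞⊞??????????
⊞⊞??????????
⊞⊞??????????

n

⊞⊞??????????
⊞⊞??????????
⊞⊞∙∘∘⊛⊞≋????
⊞⊞∙∘∙∙∘∘????
⊞⊞⊛∙∘∙≋∘∘???
⊞⊞∙⊛∘∘∘≋∘???
⊞⊞∙∙⊛⊛⊚⊛⊞???
⊞⊞∘⊞∙∘⊛⊞∘???
⊞⊞∘∘≋∘∘⊞⊞???
⊞⊞?∘⊞⊛≋∘∙???
⊞⊞??????????
⊞⊞??????????

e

⊞???????????
⊞???????????
⊞∙∘∘⊛⊞≋?????
⊞∙∘∙∙∘∘?????
⊞⊛∙∘∙≋∘∘⊞???
⊞∙⊛∘∘∘≋∘∘???
⊞∙∙⊛⊛⊛⊚⊞⊞???
⊞∘⊞∙∘⊛⊞∘∘???
⊞∘∘≋∘∘⊞⊞∙???
⊞?∘⊞⊛≋∘∙????
⊞???????????
⊞???????????

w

⊞⊞??????????
⊞⊞??????????
⊞⊞∙∘∘⊛⊞≋????
⊞⊞∙∘∙∙∘∘????
⊞⊞⊛∙∘∙≋∘∘⊞??
⊞⊞∙⊛∘∘∘≋∘∘??
⊞⊞∙∙⊛⊛⊚⊛⊞⊞??
⊞⊞∘⊞∙∘⊛⊞∘∘??
⊞⊞∘∘≋∘∘⊞⊞∙??
⊞⊞?∘⊞⊛≋∘∙???
⊞⊞??????????
⊞⊞??????????

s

⊞⊞??????????
⊞⊞∙∘∘⊛⊞≋????
⊞⊞∙∘∙∙∘∘????
⊞⊞⊛∙∘∙≋∘∘⊞??
⊞⊞∙⊛∘∘∘≋∘∘??
⊞⊞∙∙⊛⊛⊛⊛⊞⊞??
⊞⊞∘⊞∙∘⊚⊞∘∘??
⊞⊞∘∘≋∘∘⊞⊞∙??
⊞⊞?∘⊞⊛≋∘∙???
⊞⊞??????????
⊞⊞??????????
⊞⊞??????????

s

⊞⊞∙∘∘⊛⊞≋????
⊞⊞∙∘∙∙∘∘????
⊞⊞⊛∙∘∙≋∘∘⊞??
⊞⊞∙⊛∘∘∘≋∘∘??
⊞⊞∙∙⊛⊛⊛⊛⊞⊞??
⊞⊞∘⊞∙∘⊛⊞∘∘??
⊞⊞∘∘≋∘⊚⊞⊞∙??
⊞⊞?∘⊞⊛≋∘∙???
⊞⊞??∙∘⊛⊛≋???
⊞⊞??????????
⊞⊞??????????
⊞⊞??????????

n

⊞⊞??????????
⊞⊞∙∘∘⊛⊞≋????
⊞⊞∙∘∙∙∘∘????
⊞⊞⊛∙∘∙≋∘∘⊞??
⊞⊞∙⊛∘∘∘≋∘∘??
⊞⊞∙∙⊛⊛⊛⊛⊞⊞??
⊞⊞∘⊞∙∘⊚⊞∘∘??
⊞⊞∘∘≋∘∘⊞⊞∙??
⊞⊞?∘⊞⊛≋∘∙???
⊞⊞??∙∘⊛⊛≋???
⊞⊞??????????
⊞⊞??????????

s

⊞⊞∙∘∘⊛⊞≋????
⊞⊞∙∘∙∙∘∘????
⊞⊞⊛∙∘∙≋∘∘⊞??
⊞⊞∙⊛∘∘∘≋∘∘??
⊞⊞∙∙⊛⊛⊛⊛⊞⊞??
⊞⊞∘⊞∙∘⊛⊞∘∘??
⊞⊞∘∘≋∘⊚⊞⊞∙??
⊞⊞?∘⊞⊛≋∘∙???
⊞⊞??∙∘⊛⊛≋???
⊞⊞??????????
⊞⊞??????????
⊞⊞??????????

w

⊞⊞⊞∙∘∘⊛⊞≋???
⊞⊞⊞∙∘∙∙∘∘???
⊞⊞⊞⊛∙∘∙≋∘∘⊞?
⊞⊞⊞∙⊛∘∘∘≋∘∘?
⊞⊞⊞∙∙⊛⊛⊛⊛⊞⊞?
⊞⊞⊞∘⊞∙∘⊛⊞∘∘?
⊞⊞⊞∘∘≋⊚∘⊞⊞∙?
⊞⊞⊞?∘⊞⊛≋∘∙??
⊞⊞⊞?∙∙∘⊛⊛≋??
⊞⊞⊞?????????
⊞⊞⊞?????????
⊞⊞⊞?????????

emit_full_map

∙∘∘⊛⊞≋??
∙∘∙∙∘∘??
⊛∙∘∙≋∘∘⊞
∙⊛∘∘∘≋∘∘
∙∙⊛⊛⊛⊛⊞⊞
∘⊞∙∘⊛⊞∘∘
∘∘≋⊚∘⊞⊞∙
?∘⊞⊛≋∘∙?
?∙∙∘⊛⊛≋?

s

⊞⊞⊞∙∘∙∙∘∘???
⊞⊞⊞⊛∙∘∙≋∘∘⊞?
⊞⊞⊞∙⊛∘∘∘≋∘∘?
⊞⊞⊞∙∙⊛⊛⊛⊛⊞⊞?
⊞⊞⊞∘⊞∙∘⊛⊞∘∘?
⊞⊞⊞∘∘≋∘∘⊞⊞∙?
⊞⊞⊞?∘⊞⊚≋∘∙??
⊞⊞⊞?∙∙∘⊛⊛≋??
⊞⊞⊞?∙∘∘≋≋???
⊞⊞⊞?????????
⊞⊞⊞?????????
⊞⊞⊞?????????

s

⊞⊞⊞⊛∙∘∙≋∘∘⊞?
⊞⊞⊞∙⊛∘∘∘≋∘∘?
⊞⊞⊞∙∙⊛⊛⊛⊛⊞⊞?
⊞⊞⊞∘⊞∙∘⊛⊞∘∘?
⊞⊞⊞∘∘≋∘∘⊞⊞∙?
⊞⊞⊞?∘⊞⊛≋∘∙??
⊞⊞⊞?∙∙⊚⊛⊛≋??
⊞⊞⊞?∙∘∘≋≋???
⊞⊞⊞?∙∘∘≋∘???
⊞⊞⊞?????????
⊞⊞⊞?????????
⊞⊞⊞?????????

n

⊞⊞⊞∙∘∙∙∘∘???
⊞⊞⊞⊛∙∘∙≋∘∘⊞?
⊞⊞⊞∙⊛∘∘∘≋∘∘?
⊞⊞⊞∙∙⊛⊛⊛⊛⊞⊞?
⊞⊞⊞∘⊞∙∘⊛⊞∘∘?
⊞⊞⊞∘∘≋∘∘⊞⊞∙?
⊞⊞⊞?∘⊞⊚≋∘∙??
⊞⊞⊞?∙∙∘⊛⊛≋??
⊞⊞⊞?∙∘∘≋≋???
⊞⊞⊞?∙∘∘≋∘???
⊞⊞⊞?????????
⊞⊞⊞?????????

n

⊞⊞⊞∙∘∘⊛⊞≋???
⊞⊞⊞∙∘∙∙∘∘???
⊞⊞⊞⊛∙∘∙≋∘∘⊞?
⊞⊞⊞∙⊛∘∘∘≋∘∘?
⊞⊞⊞∙∙⊛⊛⊛⊛⊞⊞?
⊞⊞⊞∘⊞∙∘⊛⊞∘∘?
⊞⊞⊞∘∘≋⊚∘⊞⊞∙?
⊞⊞⊞?∘⊞⊛≋∘∙??
⊞⊞⊞?∙∙∘⊛⊛≋??
⊞⊞⊞?∙∘∘≋≋???
⊞⊞⊞?∙∘∘≋∘???
⊞⊞⊞?????????

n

⊞⊞⊞?????????
⊞⊞⊞∙∘∘⊛⊞≋???
⊞⊞⊞∙∘∙∙∘∘???
⊞⊞⊞⊛∙∘∙≋∘∘⊞?
⊞⊞⊞∙⊛∘∘∘≋∘∘?
⊞⊞⊞∙∙⊛⊛⊛⊛⊞⊞?
⊞⊞⊞∘⊞∙⊚⊛⊞∘∘?
⊞⊞⊞∘∘≋∘∘⊞⊞∙?
⊞⊞⊞?∘⊞⊛≋∘∙??
⊞⊞⊞?∙∙∘⊛⊛≋??
⊞⊞⊞?∙∘∘≋≋???
⊞⊞⊞?∙∘∘≋∘???

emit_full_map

∙∘∘⊛⊞≋??
∙∘∙∙∘∘??
⊛∙∘∙≋∘∘⊞
∙⊛∘∘∘≋∘∘
∙∙⊛⊛⊛⊛⊞⊞
∘⊞∙⊚⊛⊞∘∘
∘∘≋∘∘⊞⊞∙
?∘⊞⊛≋∘∙?
?∙∙∘⊛⊛≋?
?∙∘∘≋≋??
?∙∘∘≋∘??


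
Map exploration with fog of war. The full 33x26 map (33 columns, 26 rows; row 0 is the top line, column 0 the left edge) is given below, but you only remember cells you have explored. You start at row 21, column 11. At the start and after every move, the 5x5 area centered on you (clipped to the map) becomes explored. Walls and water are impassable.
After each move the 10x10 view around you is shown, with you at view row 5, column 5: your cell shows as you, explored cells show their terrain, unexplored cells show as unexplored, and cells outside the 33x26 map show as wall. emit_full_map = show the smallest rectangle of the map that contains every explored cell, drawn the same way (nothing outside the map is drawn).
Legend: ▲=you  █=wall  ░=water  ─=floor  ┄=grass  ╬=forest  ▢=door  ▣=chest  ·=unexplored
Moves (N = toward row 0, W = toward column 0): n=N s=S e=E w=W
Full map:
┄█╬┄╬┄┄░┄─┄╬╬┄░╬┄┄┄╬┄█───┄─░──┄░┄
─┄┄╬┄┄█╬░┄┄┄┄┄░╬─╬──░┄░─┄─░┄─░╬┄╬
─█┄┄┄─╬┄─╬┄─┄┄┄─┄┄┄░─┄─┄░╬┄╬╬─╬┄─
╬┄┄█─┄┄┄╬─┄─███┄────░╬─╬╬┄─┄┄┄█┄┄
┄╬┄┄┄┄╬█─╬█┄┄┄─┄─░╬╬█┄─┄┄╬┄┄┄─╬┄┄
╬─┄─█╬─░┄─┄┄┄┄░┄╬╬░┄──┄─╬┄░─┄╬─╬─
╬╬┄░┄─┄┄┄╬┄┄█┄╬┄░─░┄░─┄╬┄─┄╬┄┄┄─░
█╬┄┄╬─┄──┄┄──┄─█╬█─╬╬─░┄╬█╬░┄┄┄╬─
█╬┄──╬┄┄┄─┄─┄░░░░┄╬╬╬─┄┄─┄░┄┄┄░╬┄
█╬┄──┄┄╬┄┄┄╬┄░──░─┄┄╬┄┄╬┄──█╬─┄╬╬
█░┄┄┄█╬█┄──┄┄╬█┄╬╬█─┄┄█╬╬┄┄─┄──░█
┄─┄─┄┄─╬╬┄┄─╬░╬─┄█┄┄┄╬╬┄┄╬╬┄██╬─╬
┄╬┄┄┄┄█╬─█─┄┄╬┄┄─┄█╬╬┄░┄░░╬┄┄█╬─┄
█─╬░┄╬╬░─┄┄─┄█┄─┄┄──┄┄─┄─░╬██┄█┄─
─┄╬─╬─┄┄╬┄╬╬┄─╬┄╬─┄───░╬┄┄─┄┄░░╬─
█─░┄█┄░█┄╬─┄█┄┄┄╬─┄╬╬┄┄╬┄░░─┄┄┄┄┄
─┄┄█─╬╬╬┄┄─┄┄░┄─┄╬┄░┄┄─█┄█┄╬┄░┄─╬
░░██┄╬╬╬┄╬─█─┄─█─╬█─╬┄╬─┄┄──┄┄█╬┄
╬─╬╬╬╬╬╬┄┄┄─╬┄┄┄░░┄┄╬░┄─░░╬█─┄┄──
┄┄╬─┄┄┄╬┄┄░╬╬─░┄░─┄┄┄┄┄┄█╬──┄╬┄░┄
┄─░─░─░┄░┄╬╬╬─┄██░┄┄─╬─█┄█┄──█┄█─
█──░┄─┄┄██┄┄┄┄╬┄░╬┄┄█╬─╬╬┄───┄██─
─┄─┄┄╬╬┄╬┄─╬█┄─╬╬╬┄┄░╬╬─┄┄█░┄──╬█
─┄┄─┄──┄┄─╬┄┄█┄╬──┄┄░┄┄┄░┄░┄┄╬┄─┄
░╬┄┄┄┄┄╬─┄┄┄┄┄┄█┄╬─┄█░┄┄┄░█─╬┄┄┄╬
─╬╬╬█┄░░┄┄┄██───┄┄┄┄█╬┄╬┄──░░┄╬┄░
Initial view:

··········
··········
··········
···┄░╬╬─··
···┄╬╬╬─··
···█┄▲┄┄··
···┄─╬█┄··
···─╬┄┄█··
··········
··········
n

··········
··········
··········
···┄┄─╬┄··
···┄░╬╬─··
···┄╬▲╬─··
···█┄┄┄┄··
···┄─╬█┄··
···─╬┄┄█··
··········

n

··········
··········
··········
···╬─█─┄··
···┄┄─╬┄··
···┄░▲╬─··
···┄╬╬╬─··
···█┄┄┄┄··
···┄─╬█┄··
···─╬┄┄█··

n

··········
··········
··········
···┄─┄┄░··
···╬─█─┄··
···┄┄▲╬┄··
···┄░╬╬─··
···┄╬╬╬─··
···█┄┄┄┄··
···┄─╬█┄··

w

··········
··········
··········
···┄┄─┄┄░·
···┄╬─█─┄·
···┄┄▲─╬┄·
···┄┄░╬╬─·
···░┄╬╬╬─·
····█┄┄┄┄·
····┄─╬█┄·

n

··········
··········
··········
···┄╬─┄█··
···┄┄─┄┄░·
···┄╬▲█─┄·
···┄┄┄─╬┄·
···┄┄░╬╬─·
···░┄╬╬╬─·
····█┄┄┄┄·

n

··········
··········
··········
···╬┄╬╬┄··
···┄╬─┄█··
···┄┄▲┄┄░·
···┄╬─█─┄·
···┄┄┄─╬┄·
···┄┄░╬╬─·
···░┄╬╬╬─·

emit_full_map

╬┄╬╬┄·
┄╬─┄█·
┄┄▲┄┄░
┄╬─█─┄
┄┄┄─╬┄
┄┄░╬╬─
░┄╬╬╬─
·█┄┄┄┄
·┄─╬█┄
·─╬┄┄█

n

··········
··········
··········
···─┄┄─┄··
···╬┄╬╬┄··
···┄╬▲┄█··
···┄┄─┄┄░·
···┄╬─█─┄·
···┄┄┄─╬┄·
···┄┄░╬╬─·

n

··········
··········
··········
···─█─┄┄··
···─┄┄─┄··
···╬┄▲╬┄··
···┄╬─┄█··
···┄┄─┄┄░·
···┄╬─█─┄·
···┄┄┄─╬┄·

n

··········
··········
··········
···╬┄┄─╬··
···─█─┄┄··
···─┄▲─┄··
···╬┄╬╬┄··
···┄╬─┄█··
···┄┄─┄┄░·
···┄╬─█─┄·

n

··········
··········
··········
···┄──┄┄··
···╬┄┄─╬··
···─█▲┄┄··
···─┄┄─┄··
···╬┄╬╬┄··
···┄╬─┄█··
···┄┄─┄┄░·

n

··········
··········
··········
···┄┄┄╬┄··
···┄──┄┄··
···╬┄▲─╬··
···─█─┄┄··
···─┄┄─┄··
···╬┄╬╬┄··
···┄╬─┄█··

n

··········
··········
··········
···┄─┄─┄··
···┄┄┄╬┄··
···┄─▲┄┄··
···╬┄┄─╬··
···─█─┄┄··
···─┄┄─┄··
···╬┄╬╬┄··

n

··········
··········
··········
···─┄┄──··
···┄─┄─┄··
···┄┄▲╬┄··
···┄──┄┄··
···╬┄┄─╬··
···─█─┄┄··
···─┄┄─┄··

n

··········
··········
··········
···┄╬┄┄█··
···─┄┄──··
···┄─▲─┄··
···┄┄┄╬┄··
···┄──┄┄··
···╬┄┄─╬··
···─█─┄┄··

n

··········
··········
··········
···┄─┄┄┄··
···┄╬┄┄█··
···─┄▲──··
···┄─┄─┄··
···┄┄┄╬┄··
···┄──┄┄··
···╬┄┄─╬··

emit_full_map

┄─┄┄┄·
┄╬┄┄█·
─┄▲──·
┄─┄─┄·
┄┄┄╬┄·
┄──┄┄·
╬┄┄─╬·
─█─┄┄·
─┄┄─┄·
╬┄╬╬┄·
┄╬─┄█·
┄┄─┄┄░
┄╬─█─┄
┄┄┄─╬┄
┄┄░╬╬─
░┄╬╬╬─
·█┄┄┄┄
·┄─╬█┄
·─╬┄┄█

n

··········
··········
··········
···─╬█┄┄··
···┄─┄┄┄··
···┄╬▲┄█··
···─┄┄──··
···┄─┄─┄··
···┄┄┄╬┄··
···┄──┄┄··

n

··········
··········
··········
···╬─┄─█··
···─╬█┄┄··
···┄─▲┄┄··
···┄╬┄┄█··
···─┄┄──··
···┄─┄─┄··
···┄┄┄╬┄··

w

··········
··········
··········
···┄╬─┄─█·
···█─╬█┄┄·
···░┄▲┄┄┄·
···┄┄╬┄┄█·
···──┄┄──·
····┄─┄─┄·
····┄┄┄╬┄·

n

██████████
··········
··········
···┄─╬┄─··
···┄╬─┄─█·
···█─▲█┄┄·
···░┄─┄┄┄·
···┄┄╬┄┄█·
···──┄┄──·
····┄─┄─┄·

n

██████████
██████████
··········
···╬░┄┄┄··
···┄─╬┄─··
···┄╬▲┄─█·
···█─╬█┄┄·
···░┄─┄┄┄·
···┄┄╬┄┄█·
···──┄┄──·

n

██████████
██████████
██████████
···░┄─┄╬··
···╬░┄┄┄··
···┄─▲┄─··
···┄╬─┄─█·
···█─╬█┄┄·
···░┄─┄┄┄·
···┄┄╬┄┄█·

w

██████████
██████████
██████████
···┄░┄─┄╬·
···█╬░┄┄┄·
···╬┄▲╬┄─·
···┄┄╬─┄─█
···╬█─╬█┄┄
····░┄─┄┄┄
····┄┄╬┄┄█

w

██████████
██████████
██████████
···┄┄░┄─┄╬
···┄█╬░┄┄┄
···─╬▲─╬┄─
···┄┄┄╬─┄─
···┄╬█─╬█┄
·····░┄─┄┄
·····┄┄╬┄┄

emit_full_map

┄┄░┄─┄╬··
┄█╬░┄┄┄··
─╬▲─╬┄─··
┄┄┄╬─┄─█·
┄╬█─╬█┄┄·
··░┄─┄┄┄·
··┄┄╬┄┄█·
··──┄┄──·
···┄─┄─┄·
···┄┄┄╬┄·
···┄──┄┄·
···╬┄┄─╬·
···─█─┄┄·
···─┄┄─┄·
···╬┄╬╬┄·
···┄╬─┄█·
···┄┄─┄┄░
···┄╬─█─┄
···┄┄┄─╬┄
···┄┄░╬╬─
···░┄╬╬╬─
····█┄┄┄┄
····┄─╬█┄
····─╬┄┄█

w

██████████
██████████
██████████
···╬┄┄░┄─┄
···┄┄█╬░┄┄
···┄─▲┄─╬┄
···─┄┄┄╬─┄
···┄┄╬█─╬█
······░┄─┄
······┄┄╬┄

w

██████████
██████████
██████████
···┄╬┄┄░┄─
···╬┄┄█╬░┄
···┄┄▲╬┄─╬
···█─┄┄┄╬─
···┄┄┄╬█─╬
·······░┄─
·······┄┄╬

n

██████████
██████████
██████████
██████████
···┄╬┄┄░┄─
···╬┄▲█╬░┄
···┄┄─╬┄─╬
···█─┄┄┄╬─
···┄┄┄╬█─╬
·······░┄─

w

██████████
██████████
██████████
██████████
█··╬┄╬┄┄░┄
█··┄╬▲┄█╬░
█··┄┄┄─╬┄─
█··┄█─┄┄┄╬
█···┄┄┄╬█─
█·······░┄

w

██████████
██████████
██████████
██████████
██·█╬┄╬┄┄░
██·┄┄▲┄┄█╬
██·█┄┄┄─╬┄
██·┄┄█─┄┄┄
██···┄┄┄╬█
██·······░

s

██████████
██████████
██████████
██·█╬┄╬┄┄░
██·┄┄╬┄┄█╬
██·█┄▲┄─╬┄
██·┄┄█─┄┄┄
██·╬┄┄┄┄╬█
██·······░
██·······┄

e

██████████
██████████
██████████
█·█╬┄╬┄┄░┄
█·┄┄╬┄┄█╬░
█·█┄┄▲─╬┄─
█·┄┄█─┄┄┄╬
█·╬┄┄┄┄╬█─
█·······░┄
█·······┄┄

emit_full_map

█╬┄╬┄┄░┄─┄╬··
┄┄╬┄┄█╬░┄┄┄··
█┄┄▲─╬┄─╬┄─··
┄┄█─┄┄┄╬─┄─█·
╬┄┄┄┄╬█─╬█┄┄·
······░┄─┄┄┄·
······┄┄╬┄┄█·
······──┄┄──·
·······┄─┄─┄·
·······┄┄┄╬┄·
·······┄──┄┄·
·······╬┄┄─╬·
·······─█─┄┄·
·······─┄┄─┄·
·······╬┄╬╬┄·
·······┄╬─┄█·
·······┄┄─┄┄░
·······┄╬─█─┄
·······┄┄┄─╬┄
·······┄┄░╬╬─
·······░┄╬╬╬─
········█┄┄┄┄
········┄─╬█┄
········─╬┄┄█

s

██████████
██████████
█·█╬┄╬┄┄░┄
█·┄┄╬┄┄█╬░
█·█┄┄┄─╬┄─
█·┄┄█▲┄┄┄╬
█·╬┄┄┄┄╬█─
█··┄─█╬─░┄
█·······┄┄
█·······──

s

██████████
█·█╬┄╬┄┄░┄
█·┄┄╬┄┄█╬░
█·█┄┄┄─╬┄─
█·┄┄█─┄┄┄╬
█·╬┄┄▲┄╬█─
█··┄─█╬─░┄
█··┄░┄─┄┄┄
█·······──
█········┄

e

██████████
·█╬┄╬┄┄░┄─
·┄┄╬┄┄█╬░┄
·█┄┄┄─╬┄─╬
·┄┄█─┄┄┄╬─
·╬┄┄┄▲╬█─╬
··┄─█╬─░┄─
··┄░┄─┄┄┄╬
·······──┄
········┄─

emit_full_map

█╬┄╬┄┄░┄─┄╬··
┄┄╬┄┄█╬░┄┄┄··
█┄┄┄─╬┄─╬┄─··
┄┄█─┄┄┄╬─┄─█·
╬┄┄┄▲╬█─╬█┄┄·
·┄─█╬─░┄─┄┄┄·
·┄░┄─┄┄┄╬┄┄█·
······──┄┄──·
·······┄─┄─┄·
·······┄┄┄╬┄·
·······┄──┄┄·
·······╬┄┄─╬·
·······─█─┄┄·
·······─┄┄─┄·
·······╬┄╬╬┄·
·······┄╬─┄█·
·······┄┄─┄┄░
·······┄╬─█─┄
·······┄┄┄─╬┄
·······┄┄░╬╬─
·······░┄╬╬╬─
········█┄┄┄┄
········┄─╬█┄
········─╬┄┄█
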